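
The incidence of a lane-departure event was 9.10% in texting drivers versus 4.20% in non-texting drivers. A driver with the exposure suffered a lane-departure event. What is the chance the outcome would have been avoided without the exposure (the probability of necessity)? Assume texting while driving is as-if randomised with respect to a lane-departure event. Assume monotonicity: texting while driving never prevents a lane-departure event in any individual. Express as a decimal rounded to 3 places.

PN ≈ 0.538

p₁ = 0.091, p₀ = 0.042.
Under exogeneity and monotonicity, PN = (p₁ − p₀) / p₁.
PN = (0.091 − 0.042) / 0.091 = 0.049 / 0.091 ≈ 0.5385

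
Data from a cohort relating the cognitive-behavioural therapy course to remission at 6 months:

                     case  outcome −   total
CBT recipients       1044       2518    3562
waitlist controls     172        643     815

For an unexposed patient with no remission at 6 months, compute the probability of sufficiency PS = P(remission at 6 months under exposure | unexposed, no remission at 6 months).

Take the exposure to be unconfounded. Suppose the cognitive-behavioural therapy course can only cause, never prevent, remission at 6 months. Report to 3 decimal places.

p₁ = P(outcome | exposed) = 1044/3562 = 0.29309
p₀ = P(outcome | unexposed) = 172/815 = 0.21104
Under exogeneity and monotonicity, PS = (p₁ − p₀)/(1 − p₀).
PS = (0.29309 − 0.21104) / 0.78896 ≈ 0.1040

PS ≈ 0.104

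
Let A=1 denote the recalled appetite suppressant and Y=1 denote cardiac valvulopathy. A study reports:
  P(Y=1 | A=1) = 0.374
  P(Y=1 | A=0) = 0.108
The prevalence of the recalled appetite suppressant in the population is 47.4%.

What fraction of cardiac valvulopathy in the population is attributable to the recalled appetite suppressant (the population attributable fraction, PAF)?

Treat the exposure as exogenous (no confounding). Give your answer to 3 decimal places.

Let p₁ = 0.374, p₀ = 0.108.
Overall risk P(Y=1) = π·p₁ + (1−π)·p₀ = 0.474×0.374 + 0.526×0.108 = 0.23408.
Under exogeneity, PAF = [P(Y=1) − p₀] / P(Y=1).
PAF = (0.23408 − 0.108) / 0.23408 ≈ 0.5386

PAF ≈ 0.539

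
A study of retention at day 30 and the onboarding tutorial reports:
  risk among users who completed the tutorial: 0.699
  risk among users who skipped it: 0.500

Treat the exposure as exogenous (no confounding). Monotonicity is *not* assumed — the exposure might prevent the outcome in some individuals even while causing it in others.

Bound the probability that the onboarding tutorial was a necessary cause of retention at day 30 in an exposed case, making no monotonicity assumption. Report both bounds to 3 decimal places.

Let p₁ = 0.699, p₀ = 0.5.
Under exogeneity alone the bounds on PN are max{0,(p₁−p₀)/p₁} ≤ PN ≤ min{1,(1−p₀)/p₁}.
  lower = (p₁ − p₀)/p₁ = 0.199 / 0.699 ≈ 0.2847
  upper = min{1, (1 − p₀)/p₁} = 0.5 / 0.699 ≈ 0.7153

0.285 ≤ PN ≤ 0.715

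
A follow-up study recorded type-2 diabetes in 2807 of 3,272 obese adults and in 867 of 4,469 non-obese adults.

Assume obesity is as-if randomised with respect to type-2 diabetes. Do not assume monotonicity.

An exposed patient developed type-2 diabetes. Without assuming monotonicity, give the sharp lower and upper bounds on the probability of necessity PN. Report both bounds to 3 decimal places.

0.774 ≤ PN ≤ 0.940

p₁ = P(outcome | exposed) = 2807/3272 = 0.85789
p₀ = P(outcome | unexposed) = 867/4469 = 0.194
Under exogeneity alone the bounds on PN are max{0,(p₁−p₀)/p₁} ≤ PN ≤ min{1,(1−p₀)/p₁}.
  lower = (p₁ − p₀)/p₁ = 0.66388 / 0.85789 ≈ 0.7739
  upper = min{1, (1 − p₀)/p₁} = 0.806 / 0.85789 ≈ 0.9395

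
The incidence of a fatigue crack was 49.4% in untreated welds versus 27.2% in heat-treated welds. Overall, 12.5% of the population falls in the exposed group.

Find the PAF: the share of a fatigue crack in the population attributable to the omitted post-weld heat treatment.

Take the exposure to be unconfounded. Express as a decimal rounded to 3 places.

p₁ = 0.494, p₀ = 0.272.
Overall risk P(Y=1) = π·p₁ + (1−π)·p₀ = 0.125×0.494 + 0.875×0.272 = 0.29975.
Under exogeneity, PAF = [P(Y=1) − p₀] / P(Y=1).
PAF = (0.29975 − 0.272) / 0.29975 ≈ 0.0926

PAF ≈ 0.093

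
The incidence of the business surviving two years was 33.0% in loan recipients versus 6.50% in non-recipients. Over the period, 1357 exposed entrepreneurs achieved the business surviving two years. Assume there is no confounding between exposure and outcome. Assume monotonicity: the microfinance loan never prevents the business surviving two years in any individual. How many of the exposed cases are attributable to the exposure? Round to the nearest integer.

p₁ = 0.33, p₀ = 0.065.
PN = (p₁ − p₀)/p₁ = (0.33 − 0.065) / 0.33 ≈ 0.80303.
Attributable cases ≈ PN × (exposed cases) = 0.80303 × 1357 ≈ 1089.71.

about 1090 cases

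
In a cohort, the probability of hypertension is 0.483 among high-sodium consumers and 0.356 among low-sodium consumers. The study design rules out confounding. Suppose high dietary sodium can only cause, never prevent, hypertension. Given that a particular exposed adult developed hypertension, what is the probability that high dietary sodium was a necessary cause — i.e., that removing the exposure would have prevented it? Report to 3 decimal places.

Let p₁ = 0.483, p₀ = 0.356.
Under exogeneity and monotonicity, PN = (p₁ − p₀) / p₁.
PN = (0.483 − 0.356) / 0.483 = 0.127 / 0.483 ≈ 0.2629

PN ≈ 0.263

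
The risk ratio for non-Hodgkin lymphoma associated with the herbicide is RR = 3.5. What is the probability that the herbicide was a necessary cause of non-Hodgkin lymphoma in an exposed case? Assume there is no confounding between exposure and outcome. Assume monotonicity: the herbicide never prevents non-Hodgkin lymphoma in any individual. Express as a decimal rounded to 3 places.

Under exogeneity and monotonicity, PN = (RR − 1) / RR = 1 − 1/RR.
PN = (3.5 − 1) / 3.5 = 2.5 / 3.5 ≈ 0.7143

PN ≈ 0.714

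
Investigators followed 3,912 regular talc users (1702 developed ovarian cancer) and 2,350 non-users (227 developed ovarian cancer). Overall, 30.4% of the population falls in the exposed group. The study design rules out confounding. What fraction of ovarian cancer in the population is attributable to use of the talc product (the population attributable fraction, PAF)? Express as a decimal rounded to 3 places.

p₁ = P(outcome | exposed) = 1702/3912 = 0.43507
p₀ = P(outcome | unexposed) = 227/2350 = 0.096596
Overall risk P(Y=1) = π·p₁ + (1−π)·p₀ = 0.304×0.43507 + 0.696×0.096596 = 0.19949.
Under exogeneity, PAF = [P(Y=1) − p₀] / P(Y=1).
PAF = (0.19949 − 0.096596) / 0.19949 ≈ 0.5158

PAF ≈ 0.516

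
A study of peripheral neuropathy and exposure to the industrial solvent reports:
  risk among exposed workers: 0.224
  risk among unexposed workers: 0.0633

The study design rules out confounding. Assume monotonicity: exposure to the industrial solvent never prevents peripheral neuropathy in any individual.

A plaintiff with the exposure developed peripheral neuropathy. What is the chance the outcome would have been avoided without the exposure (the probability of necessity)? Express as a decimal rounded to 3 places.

PN ≈ 0.717

Let p₁ = 0.224, p₀ = 0.0633.
Under exogeneity and monotonicity, PN = (p₁ − p₀) / p₁.
PN = (0.224 − 0.0633) / 0.224 = 0.1607 / 0.224 ≈ 0.7174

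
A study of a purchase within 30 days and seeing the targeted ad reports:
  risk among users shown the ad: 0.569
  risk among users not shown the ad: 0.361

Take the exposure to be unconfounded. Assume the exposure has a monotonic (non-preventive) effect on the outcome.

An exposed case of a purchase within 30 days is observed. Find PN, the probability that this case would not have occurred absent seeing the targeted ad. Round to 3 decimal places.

Let p₁ = 0.569, p₀ = 0.361.
Under exogeneity and monotonicity, PN = (p₁ − p₀) / p₁.
PN = (0.569 − 0.361) / 0.569 = 0.208 / 0.569 ≈ 0.3656

PN ≈ 0.366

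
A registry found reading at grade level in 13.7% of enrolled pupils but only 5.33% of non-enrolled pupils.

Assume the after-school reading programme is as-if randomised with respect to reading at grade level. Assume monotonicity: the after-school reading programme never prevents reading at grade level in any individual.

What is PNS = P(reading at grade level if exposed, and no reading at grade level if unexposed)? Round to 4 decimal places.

PNS ≈ 0.0837

p₁ = 0.137, p₀ = 0.0533.
Under exogeneity and monotonicity, PNS = p₁ − p₀.
PNS = 0.137 − 0.0533 = 0.0837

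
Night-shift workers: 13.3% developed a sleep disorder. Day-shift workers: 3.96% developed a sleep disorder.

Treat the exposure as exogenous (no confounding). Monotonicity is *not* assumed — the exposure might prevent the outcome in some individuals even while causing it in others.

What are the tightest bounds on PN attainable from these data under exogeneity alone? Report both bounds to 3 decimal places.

0.702 ≤ PN ≤ 1.000

p₁ = 0.133, p₀ = 0.0396.
Under exogeneity alone the bounds on PN are max{0,(p₁−p₀)/p₁} ≤ PN ≤ min{1,(1−p₀)/p₁}.
  lower = (p₁ − p₀)/p₁ = 0.0934 / 0.133 ≈ 0.7023
  upper = min{1, (1 − p₀)/p₁} = 0.9604 / 0.133 ≈ 7.2211 → capped at 1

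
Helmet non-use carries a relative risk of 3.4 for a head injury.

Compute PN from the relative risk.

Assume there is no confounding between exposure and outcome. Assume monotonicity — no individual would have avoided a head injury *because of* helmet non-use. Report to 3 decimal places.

Under exogeneity and monotonicity, PN = (RR − 1) / RR = 1 − 1/RR.
PN = (3.4 − 1) / 3.4 = 2.4 / 3.4 ≈ 0.7059

PN ≈ 0.706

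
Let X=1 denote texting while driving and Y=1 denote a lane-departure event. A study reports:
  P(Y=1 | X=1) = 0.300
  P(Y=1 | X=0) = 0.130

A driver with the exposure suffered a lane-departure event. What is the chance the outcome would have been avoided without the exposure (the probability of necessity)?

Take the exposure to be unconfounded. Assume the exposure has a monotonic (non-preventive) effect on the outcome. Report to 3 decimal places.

Let p₁ = 0.3, p₀ = 0.13.
Under exogeneity and monotonicity, PN = (p₁ − p₀) / p₁.
PN = (0.3 − 0.13) / 0.3 = 0.17 / 0.3 ≈ 0.5667

PN ≈ 0.567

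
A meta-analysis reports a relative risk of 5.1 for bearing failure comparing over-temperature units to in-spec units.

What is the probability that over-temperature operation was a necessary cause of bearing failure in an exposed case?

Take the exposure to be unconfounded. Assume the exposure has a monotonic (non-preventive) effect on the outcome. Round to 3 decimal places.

PN ≈ 0.804

Under exogeneity and monotonicity, PN = (RR − 1) / RR = 1 − 1/RR.
PN = (5.1 − 1) / 5.1 = 4.1 / 5.1 ≈ 0.8039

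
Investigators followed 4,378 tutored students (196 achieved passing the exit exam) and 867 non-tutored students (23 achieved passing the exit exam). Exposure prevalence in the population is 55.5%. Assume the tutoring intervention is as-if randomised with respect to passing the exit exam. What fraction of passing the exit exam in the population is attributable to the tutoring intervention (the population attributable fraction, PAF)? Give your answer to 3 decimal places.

p₁ = P(outcome | exposed) = 196/4378 = 0.044769
p₀ = P(outcome | unexposed) = 23/867 = 0.026528
Overall risk P(Y=1) = π·p₁ + (1−π)·p₀ = 0.555×0.044769 + 0.445×0.026528 = 0.036652.
Under exogeneity, PAF = [P(Y=1) − p₀] / P(Y=1).
PAF = (0.036652 − 0.026528) / 0.036652 ≈ 0.2762

PAF ≈ 0.276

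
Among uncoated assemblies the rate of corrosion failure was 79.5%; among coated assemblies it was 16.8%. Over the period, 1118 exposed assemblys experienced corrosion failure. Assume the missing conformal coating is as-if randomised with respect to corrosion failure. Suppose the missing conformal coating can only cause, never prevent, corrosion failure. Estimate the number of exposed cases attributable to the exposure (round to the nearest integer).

about 882 cases

p₁ = 0.795, p₀ = 0.168.
PN = (p₁ − p₀)/p₁ = (0.795 − 0.168) / 0.795 ≈ 0.78868.
Attributable cases ≈ PN × (exposed cases) = 0.78868 × 1118 ≈ 881.74.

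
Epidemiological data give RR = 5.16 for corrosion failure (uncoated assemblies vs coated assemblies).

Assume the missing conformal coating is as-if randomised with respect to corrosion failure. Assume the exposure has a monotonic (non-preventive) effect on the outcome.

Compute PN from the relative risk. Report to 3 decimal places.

Under exogeneity and monotonicity, PN = (RR − 1) / RR = 1 − 1/RR.
PN = (5.16 − 1) / 5.16 = 4.16 / 5.16 ≈ 0.8062

PN ≈ 0.806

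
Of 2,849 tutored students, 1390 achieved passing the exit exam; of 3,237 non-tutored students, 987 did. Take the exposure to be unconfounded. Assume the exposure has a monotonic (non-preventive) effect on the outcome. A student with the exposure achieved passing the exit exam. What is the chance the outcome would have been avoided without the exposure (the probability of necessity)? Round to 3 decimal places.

PN ≈ 0.375

p₁ = P(outcome | exposed) = 1390/2849 = 0.48789
p₀ = P(outcome | unexposed) = 987/3237 = 0.30491
Under exogeneity and monotonicity, PN = (p₁ − p₀) / p₁.
PN = (0.48789 − 0.30491) / 0.48789 = 0.18298 / 0.48789 ≈ 0.3750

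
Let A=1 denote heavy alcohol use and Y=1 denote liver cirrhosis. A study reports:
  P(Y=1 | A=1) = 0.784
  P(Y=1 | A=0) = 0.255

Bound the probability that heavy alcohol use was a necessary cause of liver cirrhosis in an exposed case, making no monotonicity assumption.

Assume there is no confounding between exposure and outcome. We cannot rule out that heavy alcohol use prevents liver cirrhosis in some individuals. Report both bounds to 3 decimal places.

Let p₁ = 0.784, p₀ = 0.255.
Under exogeneity alone the bounds on PN are max{0,(p₁−p₀)/p₁} ≤ PN ≤ min{1,(1−p₀)/p₁}.
  lower = (p₁ − p₀)/p₁ = 0.529 / 0.784 ≈ 0.6747
  upper = min{1, (1 − p₀)/p₁} = 0.745 / 0.784 ≈ 0.9503

0.675 ≤ PN ≤ 0.950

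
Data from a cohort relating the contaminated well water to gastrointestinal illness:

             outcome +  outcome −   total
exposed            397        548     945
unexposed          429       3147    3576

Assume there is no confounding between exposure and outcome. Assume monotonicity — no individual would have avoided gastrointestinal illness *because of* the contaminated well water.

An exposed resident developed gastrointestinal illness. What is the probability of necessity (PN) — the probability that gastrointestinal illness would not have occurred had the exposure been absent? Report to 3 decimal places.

PN ≈ 0.714

p₁ = P(outcome | exposed) = 397/945 = 0.42011
p₀ = P(outcome | unexposed) = 429/3576 = 0.11997
Under exogeneity and monotonicity, PN = (p₁ − p₀)/p₁.
PN = (0.42011 − 0.11997) / 0.42011 ≈ 0.7144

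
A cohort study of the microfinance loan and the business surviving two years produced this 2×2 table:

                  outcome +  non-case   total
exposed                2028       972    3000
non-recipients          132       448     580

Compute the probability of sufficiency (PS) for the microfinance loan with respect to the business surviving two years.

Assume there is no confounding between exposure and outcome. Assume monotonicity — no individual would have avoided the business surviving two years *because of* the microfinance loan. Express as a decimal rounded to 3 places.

PS ≈ 0.581

p₁ = P(outcome | exposed) = 2028/3000 = 0.676
p₀ = P(outcome | unexposed) = 132/580 = 0.22759
Under exogeneity and monotonicity, PS = (p₁ − p₀) / (1 − p₀).
PS = (0.676 − 0.22759) / (1 − 0.22759) = 0.44841 / 0.77241 ≈ 0.5805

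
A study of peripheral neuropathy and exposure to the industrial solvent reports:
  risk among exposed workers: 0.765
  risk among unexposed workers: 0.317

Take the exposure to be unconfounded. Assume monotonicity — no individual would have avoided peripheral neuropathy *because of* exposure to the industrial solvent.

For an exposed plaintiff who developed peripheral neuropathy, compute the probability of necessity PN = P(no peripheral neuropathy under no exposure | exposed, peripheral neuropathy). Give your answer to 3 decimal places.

PN ≈ 0.586

Let p₁ = 0.765, p₀ = 0.317.
Under exogeneity and monotonicity, PN = (p₁ − p₀) / p₁.
PN = (0.765 − 0.317) / 0.765 = 0.448 / 0.765 ≈ 0.5856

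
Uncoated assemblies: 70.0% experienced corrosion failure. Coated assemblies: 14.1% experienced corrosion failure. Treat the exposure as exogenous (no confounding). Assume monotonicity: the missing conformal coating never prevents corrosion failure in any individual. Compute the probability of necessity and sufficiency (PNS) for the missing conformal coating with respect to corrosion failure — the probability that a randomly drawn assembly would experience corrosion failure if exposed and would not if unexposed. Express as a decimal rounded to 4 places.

p₁ = 0.7, p₀ = 0.141.
Under exogeneity and monotonicity, PNS = p₁ − p₀.
PNS = 0.7 − 0.141 = 0.559

PNS ≈ 0.5590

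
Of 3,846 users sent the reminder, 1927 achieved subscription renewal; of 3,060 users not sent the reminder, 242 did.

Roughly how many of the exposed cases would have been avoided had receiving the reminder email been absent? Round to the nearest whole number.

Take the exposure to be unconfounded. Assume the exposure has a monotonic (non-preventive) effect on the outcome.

p₁ = P(outcome | exposed) = 1927/3846 = 0.50104
p₀ = P(outcome | unexposed) = 242/3060 = 0.079085
PN = (p₁ − p₀)/p₁ = (0.50104 − 0.079085) / 0.50104 ≈ 0.84216.
Attributable cases ≈ PN × (exposed cases) = 0.84216 × 1927 ≈ 1622.84.

about 1623 cases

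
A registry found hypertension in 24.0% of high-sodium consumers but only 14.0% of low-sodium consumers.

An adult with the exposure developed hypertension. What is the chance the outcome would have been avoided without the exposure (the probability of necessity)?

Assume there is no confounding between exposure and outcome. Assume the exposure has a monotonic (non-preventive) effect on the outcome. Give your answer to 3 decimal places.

p₁ = 0.24, p₀ = 0.14.
Under exogeneity and monotonicity, PN = (p₁ − p₀) / p₁.
PN = (0.24 − 0.14) / 0.24 = 0.1 / 0.24 ≈ 0.4167

PN ≈ 0.417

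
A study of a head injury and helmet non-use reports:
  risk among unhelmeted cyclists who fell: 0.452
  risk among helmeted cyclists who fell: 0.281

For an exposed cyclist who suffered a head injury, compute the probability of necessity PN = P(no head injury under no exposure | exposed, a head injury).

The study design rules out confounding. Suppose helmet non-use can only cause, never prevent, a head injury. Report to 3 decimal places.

PN ≈ 0.378

Let p₁ = 0.452, p₀ = 0.281.
Under exogeneity and monotonicity, PN = (p₁ − p₀) / p₁.
PN = (0.452 − 0.281) / 0.452 = 0.171 / 0.452 ≈ 0.3783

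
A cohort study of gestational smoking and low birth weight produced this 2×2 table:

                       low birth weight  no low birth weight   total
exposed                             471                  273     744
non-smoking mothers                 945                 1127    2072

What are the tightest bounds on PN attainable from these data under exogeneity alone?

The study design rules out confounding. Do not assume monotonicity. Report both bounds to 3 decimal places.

0.280 ≤ PN ≤ 0.859

p₁ = P(outcome | exposed) = 471/744 = 0.63306
p₀ = P(outcome | unexposed) = 945/2072 = 0.45608
Under exogeneity alone the bounds on PN are max{0,(p₁−p₀)/p₁} ≤ PN ≤ min{1,(1−p₀)/p₁}.
  lower = (p₁ − p₀)/p₁ = 0.17698 / 0.63306 ≈ 0.2796
  upper = min{1, (1 − p₀)/p₁} = 0.54392 / 0.63306 ≈ 0.8592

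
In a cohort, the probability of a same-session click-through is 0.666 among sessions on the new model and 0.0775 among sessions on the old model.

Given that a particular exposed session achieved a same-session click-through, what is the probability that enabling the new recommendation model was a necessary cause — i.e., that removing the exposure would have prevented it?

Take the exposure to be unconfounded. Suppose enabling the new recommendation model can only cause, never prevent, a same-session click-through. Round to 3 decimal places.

PN ≈ 0.884

Let p₁ = 0.666, p₀ = 0.0775.
Under exogeneity and monotonicity, PN = (p₁ − p₀) / p₁.
PN = (0.666 − 0.0775) / 0.666 = 0.5885 / 0.666 ≈ 0.8836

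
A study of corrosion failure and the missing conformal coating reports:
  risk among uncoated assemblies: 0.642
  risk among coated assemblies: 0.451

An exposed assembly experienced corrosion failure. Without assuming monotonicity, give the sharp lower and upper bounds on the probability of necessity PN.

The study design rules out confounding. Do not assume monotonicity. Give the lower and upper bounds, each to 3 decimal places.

0.298 ≤ PN ≤ 0.855

Let p₁ = 0.642, p₀ = 0.451.
Under exogeneity alone the bounds on PN are max{0,(p₁−p₀)/p₁} ≤ PN ≤ min{1,(1−p₀)/p₁}.
  lower = (p₁ − p₀)/p₁ = 0.191 / 0.642 ≈ 0.2975
  upper = min{1, (1 − p₀)/p₁} = 0.549 / 0.642 ≈ 0.8551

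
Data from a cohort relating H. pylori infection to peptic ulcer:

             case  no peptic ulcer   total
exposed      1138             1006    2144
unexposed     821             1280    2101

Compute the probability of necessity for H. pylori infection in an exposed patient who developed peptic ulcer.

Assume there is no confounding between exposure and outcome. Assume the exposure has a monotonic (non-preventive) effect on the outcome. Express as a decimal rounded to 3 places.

p₁ = P(outcome | exposed) = 1138/2144 = 0.53078
p₀ = P(outcome | unexposed) = 821/2101 = 0.39077
Under exogeneity and monotonicity, PN = (p₁ − p₀)/p₁.
PN = (0.53078 − 0.39077) / 0.53078 ≈ 0.2638

PN ≈ 0.264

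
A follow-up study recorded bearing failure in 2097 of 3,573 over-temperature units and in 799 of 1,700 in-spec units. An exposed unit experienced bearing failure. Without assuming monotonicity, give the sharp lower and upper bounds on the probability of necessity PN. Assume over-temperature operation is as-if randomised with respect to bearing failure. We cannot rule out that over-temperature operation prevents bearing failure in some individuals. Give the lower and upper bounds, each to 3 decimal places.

0.199 ≤ PN ≤ 0.903

p₁ = P(outcome | exposed) = 2097/3573 = 0.5869
p₀ = P(outcome | unexposed) = 799/1700 = 0.47
Under exogeneity alone the bounds on PN are max{0,(p₁−p₀)/p₁} ≤ PN ≤ min{1,(1−p₀)/p₁}.
  lower = (p₁ − p₀)/p₁ = 0.1169 / 0.5869 ≈ 0.1992
  upper = min{1, (1 − p₀)/p₁} = 0.53 / 0.5869 ≈ 0.9030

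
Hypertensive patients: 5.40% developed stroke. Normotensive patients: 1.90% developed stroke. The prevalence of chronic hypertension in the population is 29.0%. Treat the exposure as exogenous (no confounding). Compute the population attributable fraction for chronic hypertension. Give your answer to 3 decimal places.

PAF ≈ 0.348

p₁ = 0.054, p₀ = 0.019.
Overall risk P(Y=1) = π·p₁ + (1−π)·p₀ = 0.29×0.054 + 0.71×0.019 = 0.02915.
Under exogeneity, PAF = [P(Y=1) − p₀] / P(Y=1).
PAF = (0.02915 − 0.019) / 0.02915 ≈ 0.3482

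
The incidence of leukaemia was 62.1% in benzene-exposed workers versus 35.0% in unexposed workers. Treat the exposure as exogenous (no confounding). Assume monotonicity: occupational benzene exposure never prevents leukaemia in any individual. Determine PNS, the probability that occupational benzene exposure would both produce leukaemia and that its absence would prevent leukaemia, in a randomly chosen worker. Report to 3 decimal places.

PNS ≈ 0.271

p₁ = 0.621, p₀ = 0.35.
Under exogeneity and monotonicity, PNS = p₁ − p₀.
PNS = 0.621 − 0.35 = 0.271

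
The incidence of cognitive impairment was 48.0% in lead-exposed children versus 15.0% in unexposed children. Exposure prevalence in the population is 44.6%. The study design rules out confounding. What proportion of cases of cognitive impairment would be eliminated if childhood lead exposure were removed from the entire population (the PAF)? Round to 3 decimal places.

p₁ = 0.48, p₀ = 0.15.
Overall risk P(Y=1) = π·p₁ + (1−π)·p₀ = 0.446×0.48 + 0.554×0.15 = 0.29718.
Under exogeneity, PAF = [P(Y=1) − p₀] / P(Y=1).
PAF = (0.29718 − 0.15) / 0.29718 ≈ 0.4953

PAF ≈ 0.495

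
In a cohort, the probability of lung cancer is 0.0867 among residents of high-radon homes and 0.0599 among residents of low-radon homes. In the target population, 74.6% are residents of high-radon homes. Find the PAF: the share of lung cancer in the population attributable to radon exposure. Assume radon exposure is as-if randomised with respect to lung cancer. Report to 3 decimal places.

PAF ≈ 0.250

Let p₁ = 0.0867, p₀ = 0.0599.
Overall risk P(Y=1) = π·p₁ + (1−π)·p₀ = 0.746×0.0867 + 0.254×0.0599 = 0.079893.
Under exogeneity, PAF = [P(Y=1) − p₀] / P(Y=1).
PAF = (0.079893 − 0.0599) / 0.079893 ≈ 0.2502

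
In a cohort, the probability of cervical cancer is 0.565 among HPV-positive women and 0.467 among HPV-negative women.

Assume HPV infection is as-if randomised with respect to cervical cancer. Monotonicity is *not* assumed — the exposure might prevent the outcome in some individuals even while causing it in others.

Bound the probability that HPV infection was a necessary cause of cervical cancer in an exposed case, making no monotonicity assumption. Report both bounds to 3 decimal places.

0.173 ≤ PN ≤ 0.943

Let p₁ = 0.565, p₀ = 0.467.
Under exogeneity alone the bounds on PN are max{0,(p₁−p₀)/p₁} ≤ PN ≤ min{1,(1−p₀)/p₁}.
  lower = (p₁ − p₀)/p₁ = 0.098 / 0.565 ≈ 0.1735
  upper = min{1, (1 − p₀)/p₁} = 0.533 / 0.565 ≈ 0.9434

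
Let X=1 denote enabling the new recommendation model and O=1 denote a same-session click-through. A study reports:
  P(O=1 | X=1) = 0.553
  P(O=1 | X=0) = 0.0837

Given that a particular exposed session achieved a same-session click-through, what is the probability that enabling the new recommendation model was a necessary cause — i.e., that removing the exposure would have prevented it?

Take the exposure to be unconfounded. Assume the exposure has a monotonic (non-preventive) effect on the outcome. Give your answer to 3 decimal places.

Let p₁ = 0.553, p₀ = 0.0837.
Under exogeneity and monotonicity, PN = (p₁ − p₀) / p₁.
PN = (0.553 − 0.0837) / 0.553 = 0.4693 / 0.553 ≈ 0.8486

PN ≈ 0.849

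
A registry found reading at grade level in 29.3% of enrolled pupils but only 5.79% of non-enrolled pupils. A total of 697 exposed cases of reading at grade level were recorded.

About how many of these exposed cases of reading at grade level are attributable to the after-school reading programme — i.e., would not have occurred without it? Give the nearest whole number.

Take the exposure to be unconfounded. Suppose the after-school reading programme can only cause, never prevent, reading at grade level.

p₁ = 0.293, p₀ = 0.0579.
PN = (p₁ − p₀)/p₁ = (0.293 − 0.0579) / 0.293 ≈ 0.80239.
Attributable cases ≈ PN × (exposed cases) = 0.80239 × 697 ≈ 559.27.

about 559 cases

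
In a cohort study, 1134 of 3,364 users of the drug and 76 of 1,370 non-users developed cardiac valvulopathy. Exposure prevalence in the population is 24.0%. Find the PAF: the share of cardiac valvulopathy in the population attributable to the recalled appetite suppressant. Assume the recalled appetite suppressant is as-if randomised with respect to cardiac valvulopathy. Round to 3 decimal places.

PAF ≈ 0.549

p₁ = P(outcome | exposed) = 1134/3364 = 0.3371
p₀ = P(outcome | unexposed) = 76/1370 = 0.055474
Overall risk P(Y=1) = π·p₁ + (1−π)·p₀ = 0.24×0.3371 + 0.76×0.055474 = 0.12306.
Under exogeneity, PAF = [P(Y=1) − p₀] / P(Y=1).
PAF = (0.12306 − 0.055474) / 0.12306 ≈ 0.5492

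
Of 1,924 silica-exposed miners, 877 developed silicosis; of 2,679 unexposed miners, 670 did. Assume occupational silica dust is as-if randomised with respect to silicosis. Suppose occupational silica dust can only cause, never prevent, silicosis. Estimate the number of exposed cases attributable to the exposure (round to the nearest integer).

p₁ = P(outcome | exposed) = 877/1924 = 0.45582
p₀ = P(outcome | unexposed) = 670/2679 = 0.25009
PN = (p₁ − p₀)/p₁ = (0.45582 − 0.25009) / 0.45582 ≈ 0.45133.
Attributable cases ≈ PN × (exposed cases) = 0.45133 × 877 ≈ 395.82.

about 396 cases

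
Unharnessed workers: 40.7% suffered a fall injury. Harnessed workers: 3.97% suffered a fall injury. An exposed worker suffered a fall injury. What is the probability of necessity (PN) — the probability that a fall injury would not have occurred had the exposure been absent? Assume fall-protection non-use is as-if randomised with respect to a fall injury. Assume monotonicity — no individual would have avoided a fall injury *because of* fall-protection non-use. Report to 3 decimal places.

p₁ = 0.407, p₀ = 0.0397.
Under exogeneity and monotonicity, PN = (p₁ − p₀) / p₁.
PN = (0.407 − 0.0397) / 0.407 = 0.3673 / 0.407 ≈ 0.9025

PN ≈ 0.902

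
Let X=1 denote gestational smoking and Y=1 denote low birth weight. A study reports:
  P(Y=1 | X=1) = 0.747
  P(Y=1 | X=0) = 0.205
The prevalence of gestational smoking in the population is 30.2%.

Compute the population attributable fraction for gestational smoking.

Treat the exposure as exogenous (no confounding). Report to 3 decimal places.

PAF ≈ 0.444

Let p₁ = 0.747, p₀ = 0.205.
Overall risk P(Y=1) = π·p₁ + (1−π)·p₀ = 0.302×0.747 + 0.698×0.205 = 0.36868.
Under exogeneity, PAF = [P(Y=1) − p₀] / P(Y=1).
PAF = (0.36868 − 0.205) / 0.36868 ≈ 0.4440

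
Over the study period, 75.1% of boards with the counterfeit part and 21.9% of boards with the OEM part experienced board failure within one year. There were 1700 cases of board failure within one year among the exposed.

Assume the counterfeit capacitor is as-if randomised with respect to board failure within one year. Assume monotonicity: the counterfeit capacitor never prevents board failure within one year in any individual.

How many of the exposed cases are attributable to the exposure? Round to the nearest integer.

p₁ = 0.751, p₀ = 0.219.
PN = (p₁ − p₀)/p₁ = (0.751 − 0.219) / 0.751 ≈ 0.70839.
Attributable cases ≈ PN × (exposed cases) = 0.70839 × 1700 ≈ 1204.26.

about 1204 cases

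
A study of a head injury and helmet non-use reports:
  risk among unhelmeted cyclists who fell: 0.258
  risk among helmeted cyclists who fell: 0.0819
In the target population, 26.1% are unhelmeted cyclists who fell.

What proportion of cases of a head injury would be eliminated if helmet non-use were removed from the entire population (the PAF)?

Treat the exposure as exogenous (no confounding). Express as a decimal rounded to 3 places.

Let p₁ = 0.258, p₀ = 0.0819.
Overall risk P(Y=1) = π·p₁ + (1−π)·p₀ = 0.261×0.258 + 0.739×0.0819 = 0.12786.
Under exogeneity, PAF = [P(Y=1) − p₀] / P(Y=1).
PAF = (0.12786 − 0.0819) / 0.12786 ≈ 0.3595

PAF ≈ 0.359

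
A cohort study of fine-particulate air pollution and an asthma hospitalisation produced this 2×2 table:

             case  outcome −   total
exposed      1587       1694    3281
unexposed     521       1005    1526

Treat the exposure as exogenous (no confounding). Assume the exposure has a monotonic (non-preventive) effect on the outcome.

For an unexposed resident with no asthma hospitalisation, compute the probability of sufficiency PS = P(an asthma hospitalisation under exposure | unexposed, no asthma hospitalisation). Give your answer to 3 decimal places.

PS ≈ 0.216

p₁ = P(outcome | exposed) = 1587/3281 = 0.48369
p₀ = P(outcome | unexposed) = 521/1526 = 0.34142
Under exogeneity and monotonicity, PS = (p₁ − p₀)/(1 − p₀).
PS = (0.48369 − 0.34142) / 0.65858 ≈ 0.2160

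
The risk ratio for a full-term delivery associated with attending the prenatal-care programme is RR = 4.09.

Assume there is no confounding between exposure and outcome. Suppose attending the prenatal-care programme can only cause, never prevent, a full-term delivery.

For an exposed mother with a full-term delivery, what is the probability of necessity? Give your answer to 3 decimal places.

PN ≈ 0.756

Under exogeneity and monotonicity, PN = (RR − 1) / RR = 1 − 1/RR.
PN = (4.09 − 1) / 4.09 = 3.09 / 4.09 ≈ 0.7555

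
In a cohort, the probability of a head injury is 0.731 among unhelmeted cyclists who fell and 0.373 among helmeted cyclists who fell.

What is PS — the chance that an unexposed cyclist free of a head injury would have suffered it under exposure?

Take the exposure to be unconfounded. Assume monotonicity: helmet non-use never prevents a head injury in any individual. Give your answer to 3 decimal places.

Let p₁ = 0.731, p₀ = 0.373.
Under exogeneity and monotonicity, PS = (p₁ − p₀) / (1 − p₀).
PS = (0.731 − 0.373) / (1 − 0.373) = 0.358 / 0.627 ≈ 0.5710

PS ≈ 0.571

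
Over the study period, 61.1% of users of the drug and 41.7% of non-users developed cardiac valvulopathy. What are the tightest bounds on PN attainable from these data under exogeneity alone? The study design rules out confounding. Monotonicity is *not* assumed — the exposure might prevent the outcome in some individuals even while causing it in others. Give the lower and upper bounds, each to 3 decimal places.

p₁ = 0.611, p₀ = 0.417.
Under exogeneity alone the bounds on PN are max{0,(p₁−p₀)/p₁} ≤ PN ≤ min{1,(1−p₀)/p₁}.
  lower = (p₁ − p₀)/p₁ = 0.194 / 0.611 ≈ 0.3175
  upper = min{1, (1 − p₀)/p₁} = 0.583 / 0.611 ≈ 0.9542

0.318 ≤ PN ≤ 0.954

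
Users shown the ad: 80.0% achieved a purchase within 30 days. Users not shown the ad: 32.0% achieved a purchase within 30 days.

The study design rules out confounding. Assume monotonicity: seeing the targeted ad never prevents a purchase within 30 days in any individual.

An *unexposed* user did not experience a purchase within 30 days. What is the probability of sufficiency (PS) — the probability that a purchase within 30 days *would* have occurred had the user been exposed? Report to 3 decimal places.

PS ≈ 0.706

p₁ = 0.8, p₀ = 0.32.
Under exogeneity and monotonicity, PS = (p₁ − p₀) / (1 − p₀).
PS = (0.8 − 0.32) / (1 − 0.32) = 0.48 / 0.68 ≈ 0.7059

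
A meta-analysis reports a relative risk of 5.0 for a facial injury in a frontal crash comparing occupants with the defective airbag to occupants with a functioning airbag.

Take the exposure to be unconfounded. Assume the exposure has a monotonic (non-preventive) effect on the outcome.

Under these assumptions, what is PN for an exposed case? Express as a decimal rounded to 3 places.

Under exogeneity and monotonicity, PN = (RR − 1) / RR = 1 − 1/RR.
PN = (5.0 − 1) / 5.0 = 4 / 5.0 ≈ 0.8000

PN ≈ 0.800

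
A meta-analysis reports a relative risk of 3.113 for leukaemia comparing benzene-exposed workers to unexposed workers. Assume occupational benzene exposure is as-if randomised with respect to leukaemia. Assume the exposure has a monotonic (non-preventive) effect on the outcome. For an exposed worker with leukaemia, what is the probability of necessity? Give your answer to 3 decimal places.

PN ≈ 0.679

Under exogeneity and monotonicity, PN = (RR − 1) / RR = 1 − 1/RR.
PN = (3.113 − 1) / 3.113 = 2.113 / 3.113 ≈ 0.6788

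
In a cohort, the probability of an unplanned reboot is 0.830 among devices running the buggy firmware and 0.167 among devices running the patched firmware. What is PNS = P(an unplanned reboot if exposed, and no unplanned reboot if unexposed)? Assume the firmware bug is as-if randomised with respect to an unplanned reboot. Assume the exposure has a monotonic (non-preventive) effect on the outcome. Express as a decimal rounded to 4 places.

PNS ≈ 0.6630

Let p₁ = 0.83, p₀ = 0.167.
Under exogeneity and monotonicity, PNS = p₁ − p₀.
PNS = 0.83 − 0.167 = 0.663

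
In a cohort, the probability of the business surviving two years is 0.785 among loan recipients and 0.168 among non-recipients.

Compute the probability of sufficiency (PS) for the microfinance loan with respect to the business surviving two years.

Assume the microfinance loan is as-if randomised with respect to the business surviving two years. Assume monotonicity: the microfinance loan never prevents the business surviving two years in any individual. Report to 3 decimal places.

PS ≈ 0.742

Let p₁ = 0.785, p₀ = 0.168.
Under exogeneity and monotonicity, PS = (p₁ − p₀) / (1 − p₀).
PS = (0.785 − 0.168) / (1 − 0.168) = 0.617 / 0.832 ≈ 0.7416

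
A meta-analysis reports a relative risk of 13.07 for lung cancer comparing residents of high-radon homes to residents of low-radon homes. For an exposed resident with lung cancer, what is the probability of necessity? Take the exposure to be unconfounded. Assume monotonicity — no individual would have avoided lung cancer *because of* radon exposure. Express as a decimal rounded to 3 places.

Under exogeneity and monotonicity, PN = (RR − 1) / RR = 1 − 1/RR.
PN = (13.07 − 1) / 13.07 = 12.07 / 13.07 ≈ 0.9235

PN ≈ 0.923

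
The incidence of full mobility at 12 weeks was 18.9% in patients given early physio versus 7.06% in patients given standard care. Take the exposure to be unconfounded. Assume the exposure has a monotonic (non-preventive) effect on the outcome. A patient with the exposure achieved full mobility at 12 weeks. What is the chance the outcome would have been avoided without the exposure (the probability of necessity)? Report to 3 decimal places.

PN ≈ 0.626

p₁ = 0.189, p₀ = 0.0706.
Under exogeneity and monotonicity, PN = (p₁ − p₀) / p₁.
PN = (0.189 − 0.0706) / 0.189 = 0.1184 / 0.189 ≈ 0.6265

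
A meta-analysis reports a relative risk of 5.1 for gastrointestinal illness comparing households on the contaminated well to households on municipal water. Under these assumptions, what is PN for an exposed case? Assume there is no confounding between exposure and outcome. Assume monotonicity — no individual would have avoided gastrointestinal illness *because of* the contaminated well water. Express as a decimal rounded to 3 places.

Under exogeneity and monotonicity, PN = (RR − 1) / RR = 1 − 1/RR.
PN = (5.1 − 1) / 5.1 = 4.1 / 5.1 ≈ 0.8039

PN ≈ 0.804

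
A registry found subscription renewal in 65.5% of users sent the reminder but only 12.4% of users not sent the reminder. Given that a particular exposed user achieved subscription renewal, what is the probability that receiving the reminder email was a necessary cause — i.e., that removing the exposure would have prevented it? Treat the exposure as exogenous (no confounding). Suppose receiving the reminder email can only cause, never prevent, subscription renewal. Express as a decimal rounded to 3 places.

PN ≈ 0.811

p₁ = 0.655, p₀ = 0.124.
Under exogeneity and monotonicity, PN = (p₁ − p₀) / p₁.
PN = (0.655 − 0.124) / 0.655 = 0.531 / 0.655 ≈ 0.8107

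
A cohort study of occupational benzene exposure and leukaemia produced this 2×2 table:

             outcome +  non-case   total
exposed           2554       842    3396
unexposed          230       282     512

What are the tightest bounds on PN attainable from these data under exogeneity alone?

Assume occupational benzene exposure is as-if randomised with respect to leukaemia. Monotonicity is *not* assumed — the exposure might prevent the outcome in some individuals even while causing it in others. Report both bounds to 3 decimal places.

0.403 ≤ PN ≤ 0.732

p₁ = P(outcome | exposed) = 2554/3396 = 0.75206
p₀ = P(outcome | unexposed) = 230/512 = 0.44922
Under exogeneity alone the bounds on PN are max{0,(p₁−p₀)/p₁} ≤ PN ≤ min{1,(1−p₀)/p₁}.
  lower = (p₁ − p₀)/p₁ = 0.30284 / 0.75206 ≈ 0.4027
  upper = min{1, (1 − p₀)/p₁} = 0.55078 / 0.75206 ≈ 0.7324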